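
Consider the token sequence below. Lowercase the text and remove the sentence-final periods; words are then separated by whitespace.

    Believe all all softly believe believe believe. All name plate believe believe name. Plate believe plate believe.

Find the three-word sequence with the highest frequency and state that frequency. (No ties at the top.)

Trigram frequencies (highest first):
  name plate believe: 2
  believe all all: 1
  all all softly: 1
  all softly believe: 1
  softly believe believe: 1
  believe believe believe: 1
  … (8 more, each ≤ 1)

"name plate believe", 2 times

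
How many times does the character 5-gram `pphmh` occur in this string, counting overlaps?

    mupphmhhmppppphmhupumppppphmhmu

Sliding a length-5 window over the 31 characters (27 positions):
  position 3–7: pphmh
  position 13–17: pphmh
  position 25–29: pphmh

3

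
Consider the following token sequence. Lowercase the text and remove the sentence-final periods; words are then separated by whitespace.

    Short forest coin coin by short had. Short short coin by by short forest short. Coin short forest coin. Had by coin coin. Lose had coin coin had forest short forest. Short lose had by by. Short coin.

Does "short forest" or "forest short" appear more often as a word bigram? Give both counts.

"short forest" (4 vs 3)

"short forest": 4 occurrences
"forest short": 3 occurrences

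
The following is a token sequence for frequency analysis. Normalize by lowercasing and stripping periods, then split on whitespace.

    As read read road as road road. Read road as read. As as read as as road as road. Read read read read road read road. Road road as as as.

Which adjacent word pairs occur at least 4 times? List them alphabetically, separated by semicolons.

Bigram counts meeting the condition (at least 4 times):
  as as: 4
  read read: 4
  read road: 4
  road as: 4

as as; read read; read road; road as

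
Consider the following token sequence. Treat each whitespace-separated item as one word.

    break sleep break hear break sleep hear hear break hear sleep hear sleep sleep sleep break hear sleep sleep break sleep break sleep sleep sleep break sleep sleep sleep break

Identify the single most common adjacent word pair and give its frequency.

Bigram frequencies (highest first):
  sleep sleep: 7
  sleep break: 6
  break sleep: 5
  break hear: 3
  hear sleep: 3
  hear break: 2
  … (2 more, each ≤ 2)

"sleep sleep", 7 times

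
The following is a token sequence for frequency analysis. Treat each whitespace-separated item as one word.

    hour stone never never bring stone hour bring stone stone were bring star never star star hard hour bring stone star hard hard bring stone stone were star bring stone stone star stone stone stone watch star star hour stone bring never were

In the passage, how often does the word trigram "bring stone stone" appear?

3

Scanning the 41 overlapping trigram windows for "bring stone stone":
  position 8–10: bring stone stone
  position 24–26: bring stone stone
  position 29–31: bring stone stone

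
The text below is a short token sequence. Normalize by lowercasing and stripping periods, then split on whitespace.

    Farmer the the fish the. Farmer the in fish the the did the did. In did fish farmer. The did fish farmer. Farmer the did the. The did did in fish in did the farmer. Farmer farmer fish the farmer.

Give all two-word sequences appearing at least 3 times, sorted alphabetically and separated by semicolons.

Bigram counts meeting the condition (at least 3 times):
  did the: 3
  farmer farmer: 3
  farmer the: 4
  fish the: 3
  the did: 5
  the farmer: 3
  the the: 3

did the; farmer farmer; farmer the; fish the; the did; the farmer; the the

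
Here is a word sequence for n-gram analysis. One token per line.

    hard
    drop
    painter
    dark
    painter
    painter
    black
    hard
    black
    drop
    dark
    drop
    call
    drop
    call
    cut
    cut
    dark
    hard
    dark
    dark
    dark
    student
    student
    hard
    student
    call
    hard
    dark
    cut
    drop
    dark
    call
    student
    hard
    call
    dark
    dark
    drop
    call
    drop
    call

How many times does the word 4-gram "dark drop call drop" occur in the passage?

Scanning the 39 overlapping 4-gram windows for "dark drop call drop":
  position 11–14: dark drop call drop
  position 38–41: dark drop call drop

2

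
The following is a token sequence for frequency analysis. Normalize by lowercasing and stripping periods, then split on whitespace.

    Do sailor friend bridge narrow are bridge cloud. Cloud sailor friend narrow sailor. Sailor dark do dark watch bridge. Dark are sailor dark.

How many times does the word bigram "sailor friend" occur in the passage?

Scanning the 22 overlapping bigram windows for "sailor friend":
  position 2–3: sailor friend
  position 10–11: sailor friend

2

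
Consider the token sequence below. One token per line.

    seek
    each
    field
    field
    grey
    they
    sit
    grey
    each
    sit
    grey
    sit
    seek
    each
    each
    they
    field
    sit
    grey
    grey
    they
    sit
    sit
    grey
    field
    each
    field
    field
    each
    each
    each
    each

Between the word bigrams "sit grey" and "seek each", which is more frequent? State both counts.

"sit grey" (4 vs 2)

"sit grey": 4 occurrences
"seek each": 2 occurrences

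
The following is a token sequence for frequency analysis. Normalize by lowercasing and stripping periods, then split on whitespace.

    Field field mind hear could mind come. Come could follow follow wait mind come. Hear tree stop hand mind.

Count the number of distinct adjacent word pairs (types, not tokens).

19 tokens → 18 bigram windows in total.
Repeated bigrams (each contributes count−1 duplicates):
  mind come: 2
1 duplicate windows → 18 − 1 = 17 distinct.

17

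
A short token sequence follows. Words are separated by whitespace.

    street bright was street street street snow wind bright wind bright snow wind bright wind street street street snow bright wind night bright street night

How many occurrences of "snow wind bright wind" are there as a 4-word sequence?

2

Scanning the 22 overlapping 4-gram windows for "snow wind bright wind":
  position 7–10: snow wind bright wind
  position 12–15: snow wind bright wind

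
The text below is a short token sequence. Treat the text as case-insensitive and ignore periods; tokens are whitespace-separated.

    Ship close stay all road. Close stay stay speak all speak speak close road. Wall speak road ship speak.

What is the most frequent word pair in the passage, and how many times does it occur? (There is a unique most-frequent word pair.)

"close stay", 2 times

Bigram frequencies (highest first):
  close stay: 2
  ship close: 1
  stay all: 1
  all road: 1
  road close: 1
  stay stay: 1
  … (11 more, each ≤ 1)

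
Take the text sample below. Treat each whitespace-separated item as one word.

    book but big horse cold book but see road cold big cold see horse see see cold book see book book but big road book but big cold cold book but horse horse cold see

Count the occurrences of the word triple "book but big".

3

Scanning the 33 overlapping trigram windows for "book but big":
  position 1–3: book but big
  position 21–23: book but big
  position 25–27: book but big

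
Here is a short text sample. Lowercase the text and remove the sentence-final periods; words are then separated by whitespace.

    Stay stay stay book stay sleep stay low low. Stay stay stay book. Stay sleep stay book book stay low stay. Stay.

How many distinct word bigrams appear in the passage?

22 tokens → 21 bigram windows in total.
Repeated bigrams (each contributes count−1 duplicates):
  stay stay: 5
  book stay: 3
  stay book: 3
  low stay: 2
  sleep stay: 2
  stay low: 2
  stay sleep: 2
12 duplicate windows → 21 − 12 = 9 distinct.

9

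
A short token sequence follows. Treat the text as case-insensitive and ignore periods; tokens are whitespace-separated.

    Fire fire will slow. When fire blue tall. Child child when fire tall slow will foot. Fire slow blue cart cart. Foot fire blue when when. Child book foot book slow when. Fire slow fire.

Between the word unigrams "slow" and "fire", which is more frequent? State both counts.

"slow": 5 occurrences
"fire": 8 occurrences

"fire" (8 vs 5)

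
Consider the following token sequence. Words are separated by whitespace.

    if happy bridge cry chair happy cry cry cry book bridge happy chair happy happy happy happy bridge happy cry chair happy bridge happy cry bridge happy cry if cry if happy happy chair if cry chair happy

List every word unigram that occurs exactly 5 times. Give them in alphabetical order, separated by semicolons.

bridge; chair

Unigram counts meeting the condition (exactly 5 times):
  bridge: 5
  chair: 5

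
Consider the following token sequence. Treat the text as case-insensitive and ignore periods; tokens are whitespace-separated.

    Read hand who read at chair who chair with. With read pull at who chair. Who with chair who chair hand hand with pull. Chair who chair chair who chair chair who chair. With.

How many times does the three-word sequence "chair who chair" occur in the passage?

Scanning the 32 overlapping trigram windows for "chair who chair":
  position 6–8: chair who chair
  position 18–20: chair who chair
  position 25–27: chair who chair
  position 28–30: chair who chair
  position 31–33: chair who chair

5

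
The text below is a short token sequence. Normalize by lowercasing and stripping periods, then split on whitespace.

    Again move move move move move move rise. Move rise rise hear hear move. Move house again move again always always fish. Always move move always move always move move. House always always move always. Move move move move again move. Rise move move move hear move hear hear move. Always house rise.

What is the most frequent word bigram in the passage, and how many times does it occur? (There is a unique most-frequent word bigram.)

"move move", 13 times

Bigram frequencies (highest first):
  move move: 13
  always move: 5
  move always: 4
  again move: 3
  move rise: 3
  hear move: 3
  … (15 more, each ≤ 2)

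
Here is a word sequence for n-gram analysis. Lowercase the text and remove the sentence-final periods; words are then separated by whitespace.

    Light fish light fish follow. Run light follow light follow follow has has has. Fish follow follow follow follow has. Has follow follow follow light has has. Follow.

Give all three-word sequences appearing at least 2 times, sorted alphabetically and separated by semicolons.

follow follow follow; follow follow has; follow has has; has has follow

Trigram counts meeting the condition (at least 2 times):
  follow follow follow: 3
  follow follow has: 2
  follow has has: 2
  has has follow: 2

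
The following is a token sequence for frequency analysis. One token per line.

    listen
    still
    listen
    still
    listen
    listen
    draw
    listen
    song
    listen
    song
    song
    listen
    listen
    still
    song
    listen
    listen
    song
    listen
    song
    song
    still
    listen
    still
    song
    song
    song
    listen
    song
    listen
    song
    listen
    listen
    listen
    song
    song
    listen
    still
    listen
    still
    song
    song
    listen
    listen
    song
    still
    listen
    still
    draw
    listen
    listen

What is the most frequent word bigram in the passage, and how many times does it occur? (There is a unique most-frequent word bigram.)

"song listen", 9 times

Bigram frequencies (highest first):
  song listen: 9
  listen song: 8
  listen still: 7
  listen listen: 7
  song song: 6
  still listen: 5
  … (5 more, each ≤ 3)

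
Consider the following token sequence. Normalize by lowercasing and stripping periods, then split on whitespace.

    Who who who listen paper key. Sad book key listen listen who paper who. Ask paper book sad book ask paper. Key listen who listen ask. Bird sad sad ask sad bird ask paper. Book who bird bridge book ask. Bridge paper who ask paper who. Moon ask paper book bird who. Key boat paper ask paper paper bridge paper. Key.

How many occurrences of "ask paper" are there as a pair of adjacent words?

Scanning the 60 overlapping bigram windows for "ask paper":
  position 15–16: ask paper
  position 20–21: ask paper
  position 33–34: ask paper
  position 44–45: ask paper
  position 48–49: ask paper
  position 56–57: ask paper

6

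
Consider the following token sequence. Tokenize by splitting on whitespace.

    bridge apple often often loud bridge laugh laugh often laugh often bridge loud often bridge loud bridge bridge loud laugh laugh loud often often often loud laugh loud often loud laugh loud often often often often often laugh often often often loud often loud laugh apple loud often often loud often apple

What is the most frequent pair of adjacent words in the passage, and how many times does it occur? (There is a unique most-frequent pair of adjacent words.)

Bigram frequencies (highest first):
  often often: 10
  loud often: 7
  often loud: 6
  loud laugh: 4
  laugh often: 3
  bridge loud: 3
  … (12 more, each ≤ 3)

"often often", 10 times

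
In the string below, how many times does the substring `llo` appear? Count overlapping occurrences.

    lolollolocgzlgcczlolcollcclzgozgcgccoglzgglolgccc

1

Sliding a length-3 window over the 49 characters (47 positions):
  position 5–7: llo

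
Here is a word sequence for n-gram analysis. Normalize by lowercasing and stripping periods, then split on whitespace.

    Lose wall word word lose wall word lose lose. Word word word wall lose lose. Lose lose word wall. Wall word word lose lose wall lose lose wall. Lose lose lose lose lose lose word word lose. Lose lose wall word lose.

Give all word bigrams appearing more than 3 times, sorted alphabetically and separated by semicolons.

Bigram counts meeting the condition (more than 3 times):
  lose lose: 13
  lose wall: 5
  wall word: 4
  word lose: 5
  word word: 5

lose lose; lose wall; wall word; word lose; word word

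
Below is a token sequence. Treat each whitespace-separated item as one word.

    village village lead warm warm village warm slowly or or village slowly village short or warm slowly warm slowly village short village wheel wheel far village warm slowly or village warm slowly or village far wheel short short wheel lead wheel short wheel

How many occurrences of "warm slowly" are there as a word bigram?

5

Scanning the 42 overlapping bigram windows for "warm slowly":
  position 7–8: warm slowly
  position 16–17: warm slowly
  position 18–19: warm slowly
  position 27–28: warm slowly
  position 31–32: warm slowly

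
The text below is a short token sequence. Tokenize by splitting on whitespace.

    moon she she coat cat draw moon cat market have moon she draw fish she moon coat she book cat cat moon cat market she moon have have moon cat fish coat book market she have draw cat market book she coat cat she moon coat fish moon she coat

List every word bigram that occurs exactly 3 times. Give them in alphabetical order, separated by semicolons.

cat market; moon cat; moon she; she coat; she moon

Bigram counts meeting the condition (exactly 3 times):
  cat market: 3
  moon cat: 3
  moon she: 3
  she coat: 3
  she moon: 3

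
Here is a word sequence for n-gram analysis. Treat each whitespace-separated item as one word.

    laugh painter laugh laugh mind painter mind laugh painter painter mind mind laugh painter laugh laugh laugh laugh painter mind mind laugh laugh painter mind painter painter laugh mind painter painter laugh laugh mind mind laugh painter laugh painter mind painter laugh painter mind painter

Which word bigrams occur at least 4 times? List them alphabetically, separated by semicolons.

Bigram counts meeting the condition (at least 4 times):
  laugh laugh: 6
  laugh painter: 8
  mind laugh: 4
  mind painter: 5
  painter laugh: 6
  painter mind: 6

laugh laugh; laugh painter; mind laugh; mind painter; painter laugh; painter mind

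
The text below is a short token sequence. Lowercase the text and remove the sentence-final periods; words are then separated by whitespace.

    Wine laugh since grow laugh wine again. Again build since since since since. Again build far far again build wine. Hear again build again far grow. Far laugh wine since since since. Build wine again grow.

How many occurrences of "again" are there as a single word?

Scanning the 36 tokens for "again":
  position 7: again
  position 8: again
  position 14: again
  position 18: again
  position 22: again
  position 24: again
  position 35: again

7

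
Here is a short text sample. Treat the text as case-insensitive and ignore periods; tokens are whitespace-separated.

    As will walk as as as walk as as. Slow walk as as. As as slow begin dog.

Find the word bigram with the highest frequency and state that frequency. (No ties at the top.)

"as as", 6 times

Bigram frequencies (highest first):
  as as: 6
  walk as: 3
  as slow: 2
  as will: 1
  will walk: 1
  as walk: 1
  … (3 more, each ≤ 1)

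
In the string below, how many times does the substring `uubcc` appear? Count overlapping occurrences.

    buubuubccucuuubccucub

Sliding a length-5 window over the 21 characters (17 positions):
  position 5–9: uubcc
  position 13–17: uubcc

2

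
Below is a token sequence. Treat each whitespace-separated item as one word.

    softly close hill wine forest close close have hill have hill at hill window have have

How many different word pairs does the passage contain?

16 tokens → 15 bigram windows in total.
Repeated bigrams (each contributes count−1 duplicates):
  have hill: 2
1 duplicate windows → 15 − 1 = 14 distinct.

14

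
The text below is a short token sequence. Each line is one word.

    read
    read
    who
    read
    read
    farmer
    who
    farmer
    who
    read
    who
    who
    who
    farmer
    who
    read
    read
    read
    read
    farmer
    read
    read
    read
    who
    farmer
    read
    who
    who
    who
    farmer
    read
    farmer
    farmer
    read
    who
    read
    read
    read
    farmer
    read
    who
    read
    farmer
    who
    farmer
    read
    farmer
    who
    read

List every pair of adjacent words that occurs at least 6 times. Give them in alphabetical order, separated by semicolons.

farmer read; read farmer; read read; read who; who read

Bigram counts meeting the condition (at least 6 times):
  farmer read: 6
  read farmer: 6
  read read: 9
  read who: 6
  who read: 6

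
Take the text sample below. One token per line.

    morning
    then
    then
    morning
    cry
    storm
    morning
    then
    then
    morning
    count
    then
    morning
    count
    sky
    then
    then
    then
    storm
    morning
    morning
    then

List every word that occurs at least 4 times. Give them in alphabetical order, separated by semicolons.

morning; then

Unigram counts meeting the condition (at least 4 times):
  morning: 7
  then: 9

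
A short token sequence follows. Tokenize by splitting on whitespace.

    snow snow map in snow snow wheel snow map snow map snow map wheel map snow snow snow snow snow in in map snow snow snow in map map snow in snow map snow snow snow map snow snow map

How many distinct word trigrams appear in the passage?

24

40 tokens → 38 trigram windows in total.
Repeated trigrams (each contributes count−1 duplicates):
  snow snow snow: 5
  map snow snow: 4
  snow map snow: 4
  snow snow map: 3
  map snow map: 2
  snow snow in: 2
14 duplicate windows → 38 − 14 = 24 distinct.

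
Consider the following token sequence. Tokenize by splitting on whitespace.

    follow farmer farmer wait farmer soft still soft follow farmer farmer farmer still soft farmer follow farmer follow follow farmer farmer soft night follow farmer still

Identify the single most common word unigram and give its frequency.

"farmer", 11 times

Unigram frequencies (highest first):
  farmer: 11
  follow: 6
  soft: 4
  still: 3
  wait: 1
  night: 1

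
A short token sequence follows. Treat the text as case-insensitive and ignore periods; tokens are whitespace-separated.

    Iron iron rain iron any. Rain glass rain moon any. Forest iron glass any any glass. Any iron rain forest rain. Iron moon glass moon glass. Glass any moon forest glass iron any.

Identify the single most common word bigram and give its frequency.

"glass any", 3 times

Bigram frequencies (highest first):
  glass any: 3
  iron rain: 2
  rain iron: 2
  iron any: 2
  moon glass: 2
  iron iron: 1
  … (20 more, each ≤ 1)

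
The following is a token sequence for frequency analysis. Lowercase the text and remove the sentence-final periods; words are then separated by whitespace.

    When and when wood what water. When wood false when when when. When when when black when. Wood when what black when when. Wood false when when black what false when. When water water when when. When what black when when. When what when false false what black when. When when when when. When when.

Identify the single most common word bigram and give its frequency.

Bigram frequencies (highest first):
  when when: 18
  when wood: 4
  black when: 4
  false when: 3
  when what: 3
  what black: 3
  … (16 more, each ≤ 2)

"when when", 18 times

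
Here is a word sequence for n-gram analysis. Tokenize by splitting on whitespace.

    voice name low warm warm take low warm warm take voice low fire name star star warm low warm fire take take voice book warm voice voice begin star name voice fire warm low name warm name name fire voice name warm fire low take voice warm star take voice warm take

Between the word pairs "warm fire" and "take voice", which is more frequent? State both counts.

"warm fire": 2 occurrences
"take voice": 4 occurrences

"take voice" (4 vs 2)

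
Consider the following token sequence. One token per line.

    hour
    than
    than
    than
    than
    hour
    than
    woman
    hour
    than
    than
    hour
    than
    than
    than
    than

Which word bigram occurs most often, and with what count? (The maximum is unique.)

Bigram frequencies (highest first):
  than than: 7
  hour than: 4
  than hour: 2
  than woman: 1
  woman hour: 1

"than than", 7 times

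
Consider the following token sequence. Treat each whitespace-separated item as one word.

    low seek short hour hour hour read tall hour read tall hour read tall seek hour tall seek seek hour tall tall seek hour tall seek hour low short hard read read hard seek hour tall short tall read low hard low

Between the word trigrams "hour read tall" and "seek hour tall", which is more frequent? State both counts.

"seek hour tall" (4 vs 3)

"hour read tall": 3 occurrences
"seek hour tall": 4 occurrences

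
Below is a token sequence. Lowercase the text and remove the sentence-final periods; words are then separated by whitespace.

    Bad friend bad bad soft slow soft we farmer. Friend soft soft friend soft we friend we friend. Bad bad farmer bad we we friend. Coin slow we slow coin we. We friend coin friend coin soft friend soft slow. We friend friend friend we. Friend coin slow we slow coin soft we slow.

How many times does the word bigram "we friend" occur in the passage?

Scanning the 53 overlapping bigram windows for "we friend":
  position 15–16: we friend
  position 17–18: we friend
  position 24–25: we friend
  position 32–33: we friend
  position 41–42: we friend
  position 45–46: we friend

6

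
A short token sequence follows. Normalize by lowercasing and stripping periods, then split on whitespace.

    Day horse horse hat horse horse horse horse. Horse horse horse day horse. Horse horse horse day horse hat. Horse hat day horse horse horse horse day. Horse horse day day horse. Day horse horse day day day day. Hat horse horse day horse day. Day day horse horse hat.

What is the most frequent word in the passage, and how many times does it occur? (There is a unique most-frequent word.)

"horse", 29 times

Unigram frequencies (highest first):
  horse: 29
  day: 16
  hat: 5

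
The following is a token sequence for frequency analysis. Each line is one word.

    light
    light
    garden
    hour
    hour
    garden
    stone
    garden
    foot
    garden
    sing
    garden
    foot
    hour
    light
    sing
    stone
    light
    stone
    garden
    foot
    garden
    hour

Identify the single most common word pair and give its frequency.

Bigram frequencies (highest first):
  garden foot: 3
  garden hour: 2
  stone garden: 2
  foot garden: 2
  light light: 1
  light garden: 1
  … (11 more, each ≤ 1)

"garden foot", 3 times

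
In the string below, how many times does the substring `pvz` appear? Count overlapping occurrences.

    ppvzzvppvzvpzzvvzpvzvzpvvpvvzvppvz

Sliding a length-3 window over the 34 characters (32 positions):
  position 2–4: pvz
  position 8–10: pvz
  position 18–20: pvz
  position 32–34: pvz

4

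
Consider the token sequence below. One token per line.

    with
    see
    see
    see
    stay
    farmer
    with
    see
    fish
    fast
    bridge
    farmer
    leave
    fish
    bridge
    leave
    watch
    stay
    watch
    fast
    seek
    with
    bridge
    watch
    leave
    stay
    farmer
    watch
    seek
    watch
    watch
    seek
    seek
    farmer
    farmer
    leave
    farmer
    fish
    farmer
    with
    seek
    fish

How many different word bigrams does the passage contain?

42 tokens → 41 bigram windows in total.
Repeated bigrams (each contributes count−1 duplicates):
  farmer leave: 2
  farmer with: 2
  see see: 2
  stay farmer: 2
  watch seek: 2
  with see: 2
6 duplicate windows → 41 − 6 = 35 distinct.

35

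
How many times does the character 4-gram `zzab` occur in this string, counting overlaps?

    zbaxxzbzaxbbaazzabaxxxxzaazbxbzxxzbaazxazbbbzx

1

Sliding a length-4 window over the 46 characters (43 positions):
  position 15–18: zzab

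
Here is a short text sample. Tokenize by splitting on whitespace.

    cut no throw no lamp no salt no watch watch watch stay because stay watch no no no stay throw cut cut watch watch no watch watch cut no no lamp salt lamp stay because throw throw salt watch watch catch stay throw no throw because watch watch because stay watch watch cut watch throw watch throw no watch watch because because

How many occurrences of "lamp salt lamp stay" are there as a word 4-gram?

Scanning the 59 overlapping 4-gram windows for "lamp salt lamp stay":
  position 31–34: lamp salt lamp stay

1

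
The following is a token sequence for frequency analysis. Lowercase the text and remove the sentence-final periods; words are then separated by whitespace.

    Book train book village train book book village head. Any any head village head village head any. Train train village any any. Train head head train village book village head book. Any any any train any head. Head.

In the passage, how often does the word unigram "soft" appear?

Scanning the 38 tokens for "soft":
  (none found)

0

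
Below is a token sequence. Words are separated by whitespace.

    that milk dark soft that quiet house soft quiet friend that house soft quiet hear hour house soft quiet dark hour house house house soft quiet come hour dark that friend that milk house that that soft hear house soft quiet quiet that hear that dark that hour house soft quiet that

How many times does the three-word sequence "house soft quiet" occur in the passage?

Scanning the 50 overlapping trigram windows for "house soft quiet":
  position 7–9: house soft quiet
  position 12–14: house soft quiet
  position 17–19: house soft quiet
  position 24–26: house soft quiet
  position 39–41: house soft quiet
  position 49–51: house soft quiet

6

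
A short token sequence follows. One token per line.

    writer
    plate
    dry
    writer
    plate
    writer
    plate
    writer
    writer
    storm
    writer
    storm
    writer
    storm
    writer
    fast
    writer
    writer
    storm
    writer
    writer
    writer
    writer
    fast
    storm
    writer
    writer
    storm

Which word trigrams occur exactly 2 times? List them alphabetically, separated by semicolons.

Trigram counts meeting the condition (exactly 2 times):
  storm writer storm: 2
  storm writer writer: 2
  writer plate writer: 2
  writer writer writer: 2

storm writer storm; storm writer writer; writer plate writer; writer writer writer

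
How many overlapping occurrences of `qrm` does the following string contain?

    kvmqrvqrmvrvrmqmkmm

1

Sliding a length-3 window over the 19 characters (17 positions):
  position 7–9: qrm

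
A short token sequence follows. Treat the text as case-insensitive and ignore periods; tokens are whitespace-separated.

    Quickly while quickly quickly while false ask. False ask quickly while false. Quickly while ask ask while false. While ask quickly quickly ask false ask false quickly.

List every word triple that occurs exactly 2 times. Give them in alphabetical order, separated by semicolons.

ask false ask; false ask false; quickly while false

Trigram counts meeting the condition (exactly 2 times):
  ask false ask: 2
  false ask false: 2
  quickly while false: 2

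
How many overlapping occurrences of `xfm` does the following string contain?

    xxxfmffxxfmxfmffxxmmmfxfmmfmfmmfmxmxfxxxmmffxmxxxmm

4

Sliding a length-3 window over the 51 characters (49 positions):
  position 3–5: xfm
  position 9–11: xfm
  position 12–14: xfm
  position 23–25: xfm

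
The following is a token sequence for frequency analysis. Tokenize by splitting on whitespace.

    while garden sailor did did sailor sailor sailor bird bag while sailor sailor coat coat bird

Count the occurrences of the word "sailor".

6

Scanning the 16 tokens for "sailor":
  position 3: sailor
  position 6: sailor
  position 7: sailor
  position 8: sailor
  position 12: sailor
  position 13: sailor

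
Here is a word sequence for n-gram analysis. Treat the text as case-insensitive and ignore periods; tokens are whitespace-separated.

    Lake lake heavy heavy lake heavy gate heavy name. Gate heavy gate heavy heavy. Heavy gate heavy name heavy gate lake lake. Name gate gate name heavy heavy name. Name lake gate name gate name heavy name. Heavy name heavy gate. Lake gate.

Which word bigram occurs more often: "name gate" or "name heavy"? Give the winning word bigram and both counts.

"name gate": 3 occurrences
"name heavy": 5 occurrences

"name heavy" (5 vs 3)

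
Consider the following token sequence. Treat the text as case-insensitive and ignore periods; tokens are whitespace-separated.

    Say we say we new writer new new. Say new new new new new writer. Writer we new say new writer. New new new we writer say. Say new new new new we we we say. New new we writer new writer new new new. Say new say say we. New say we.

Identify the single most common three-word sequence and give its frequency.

"new new new", 7 times

Trigram frequencies (highest first):
  new new new: 7
  new writer new: 3
  writer new new: 3
  new say new: 3
  say new new: 3
  new new we: 3
  … (25 more, each ≤ 2)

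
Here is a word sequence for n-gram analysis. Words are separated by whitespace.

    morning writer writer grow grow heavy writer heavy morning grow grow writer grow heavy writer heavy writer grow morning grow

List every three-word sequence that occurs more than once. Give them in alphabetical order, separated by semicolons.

Trigram counts meeting the condition (more than once):
  grow heavy writer: 2
  heavy writer heavy: 2

grow heavy writer; heavy writer heavy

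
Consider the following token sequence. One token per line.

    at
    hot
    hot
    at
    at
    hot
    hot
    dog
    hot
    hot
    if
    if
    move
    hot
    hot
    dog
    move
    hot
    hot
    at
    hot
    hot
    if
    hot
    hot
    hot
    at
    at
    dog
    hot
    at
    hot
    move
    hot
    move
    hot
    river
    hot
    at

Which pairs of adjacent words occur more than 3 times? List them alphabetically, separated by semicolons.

at hot; hot at; hot hot; move hot

Bigram counts meeting the condition (more than 3 times):
  at hot: 4
  hot at: 5
  hot hot: 8
  move hot: 4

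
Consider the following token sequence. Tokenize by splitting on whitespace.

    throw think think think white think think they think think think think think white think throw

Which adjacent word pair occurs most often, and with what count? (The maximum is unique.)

Bigram frequencies (highest first):
  think think: 7
  think white: 2
  white think: 2
  throw think: 1
  think they: 1
  they think: 1
  … (1 more, each ≤ 1)

"think think", 7 times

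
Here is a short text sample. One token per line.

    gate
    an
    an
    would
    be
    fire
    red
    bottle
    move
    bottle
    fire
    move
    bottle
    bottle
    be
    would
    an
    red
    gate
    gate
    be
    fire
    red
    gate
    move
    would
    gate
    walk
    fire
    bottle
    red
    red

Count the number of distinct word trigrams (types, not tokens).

29

32 tokens → 30 trigram windows in total.
Repeated trigrams (each contributes count−1 duplicates):
  be fire red: 2
1 duplicate windows → 30 − 1 = 29 distinct.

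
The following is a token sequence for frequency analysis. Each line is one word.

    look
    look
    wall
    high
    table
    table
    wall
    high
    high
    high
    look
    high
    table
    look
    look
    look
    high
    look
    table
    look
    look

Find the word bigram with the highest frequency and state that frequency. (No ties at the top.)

"look look", 4 times

Bigram frequencies (highest first):
  look look: 4
  wall high: 2
  high table: 2
  high high: 2
  high look: 2
  look high: 2
  … (5 more, each ≤ 2)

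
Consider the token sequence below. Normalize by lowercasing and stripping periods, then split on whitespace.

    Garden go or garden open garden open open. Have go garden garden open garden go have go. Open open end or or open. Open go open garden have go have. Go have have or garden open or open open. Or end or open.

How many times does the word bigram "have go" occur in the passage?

Scanning the 42 overlapping bigram windows for "have go":
  position 9–10: have go
  position 16–17: have go
  position 28–29: have go
  position 30–31: have go

4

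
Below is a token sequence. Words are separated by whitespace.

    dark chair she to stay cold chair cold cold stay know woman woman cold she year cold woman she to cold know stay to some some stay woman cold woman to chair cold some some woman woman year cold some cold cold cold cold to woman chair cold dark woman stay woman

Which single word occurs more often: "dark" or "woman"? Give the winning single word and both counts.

"dark": 2 occurrences
"woman": 10 occurrences

"woman" (10 vs 2)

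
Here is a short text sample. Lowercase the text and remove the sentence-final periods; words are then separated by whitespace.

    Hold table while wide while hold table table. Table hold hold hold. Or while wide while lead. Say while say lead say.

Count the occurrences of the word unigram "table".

Scanning the 22 tokens for "table":
  position 2: table
  position 7: table
  position 8: table
  position 9: table

4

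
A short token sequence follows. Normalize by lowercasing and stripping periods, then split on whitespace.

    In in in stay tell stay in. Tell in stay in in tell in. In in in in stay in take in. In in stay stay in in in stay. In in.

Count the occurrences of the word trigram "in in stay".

4

Scanning the 30 overlapping trigram windows for "in in stay":
  position 2–4: in in stay
  position 17–19: in in stay
  position 23–25: in in stay
  position 28–30: in in stay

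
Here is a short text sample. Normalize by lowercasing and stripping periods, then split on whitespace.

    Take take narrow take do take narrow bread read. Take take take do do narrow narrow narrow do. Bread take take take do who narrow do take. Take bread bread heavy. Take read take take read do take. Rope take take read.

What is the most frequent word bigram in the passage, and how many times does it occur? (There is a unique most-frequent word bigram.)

Bigram frequencies (highest first):
  take take: 8
  take do: 3
  do take: 3
  take read: 3
  take narrow: 2
  read take: 2
  … (18 more, each ≤ 2)

"take take", 8 times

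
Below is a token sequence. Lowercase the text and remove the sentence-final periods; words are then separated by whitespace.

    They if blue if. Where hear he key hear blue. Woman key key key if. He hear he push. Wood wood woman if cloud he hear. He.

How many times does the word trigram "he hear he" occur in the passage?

2

Scanning the 25 overlapping trigram windows for "he hear he":
  position 16–18: he hear he
  position 25–27: he hear he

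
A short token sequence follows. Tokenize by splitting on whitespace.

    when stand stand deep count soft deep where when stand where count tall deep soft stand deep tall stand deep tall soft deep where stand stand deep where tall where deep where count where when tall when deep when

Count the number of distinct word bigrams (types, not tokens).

26

39 tokens → 38 bigram windows in total.
Repeated bigrams (each contributes count−1 duplicates):
  deep where: 4
  stand deep: 4
  deep tall: 2
  soft deep: 2
  stand stand: 2
  when stand: 2
  where count: 2
  where when: 2
12 duplicate windows → 38 − 12 = 26 distinct.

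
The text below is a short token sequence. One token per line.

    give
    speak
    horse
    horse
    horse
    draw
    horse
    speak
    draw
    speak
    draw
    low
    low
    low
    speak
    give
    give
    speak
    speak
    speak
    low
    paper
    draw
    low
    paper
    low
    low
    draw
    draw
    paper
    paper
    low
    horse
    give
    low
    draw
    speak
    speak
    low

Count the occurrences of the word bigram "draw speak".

Scanning the 38 overlapping bigram windows for "draw speak":
  position 9–10: draw speak
  position 36–37: draw speak

2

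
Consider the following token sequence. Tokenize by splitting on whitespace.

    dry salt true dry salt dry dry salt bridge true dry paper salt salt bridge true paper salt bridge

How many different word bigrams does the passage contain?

11

19 tokens → 18 bigram windows in total.
Repeated bigrams (each contributes count−1 duplicates):
  dry salt: 3
  salt bridge: 3
  bridge true: 2
  paper salt: 2
  true dry: 2
7 duplicate windows → 18 − 7 = 11 distinct.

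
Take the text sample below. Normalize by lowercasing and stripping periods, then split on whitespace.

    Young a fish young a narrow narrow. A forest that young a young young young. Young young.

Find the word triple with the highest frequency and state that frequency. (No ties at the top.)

"young young young", 3 times

Trigram frequencies (highest first):
  young young young: 3
  young a fish: 1
  a fish young: 1
  fish young a: 1
  young a narrow: 1
  a narrow narrow: 1
  … (7 more, each ≤ 1)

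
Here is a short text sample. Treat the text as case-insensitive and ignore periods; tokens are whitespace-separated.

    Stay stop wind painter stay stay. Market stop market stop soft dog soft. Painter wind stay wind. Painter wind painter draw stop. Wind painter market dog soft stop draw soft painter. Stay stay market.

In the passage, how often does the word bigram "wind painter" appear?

4

Scanning the 33 overlapping bigram windows for "wind painter":
  position 3–4: wind painter
  position 17–18: wind painter
  position 19–20: wind painter
  position 23–24: wind painter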